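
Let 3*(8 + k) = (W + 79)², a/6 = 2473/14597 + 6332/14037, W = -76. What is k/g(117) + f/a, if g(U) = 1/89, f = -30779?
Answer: -2215342211227/254283410 ≈ -8712.1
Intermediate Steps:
g(U) = 1/89
a = 254283410/68299363 (a = 6*(2473/14597 + 6332/14037) = 6*(127141705/204898089) = 254283410/68299363 ≈ 3.7231)
k = -5 (k = -8 + (-76 + 79)²/3 = -8 + (⅓)*3² = -8 + (⅓)*9 = -8 + 3 = -5)
k/g(117) + f/a = -5/1/89 - 30779/254283410/68299363 = -5*89 - 30779*68299363/254283410 = -445 - 2102186093777/254283410 = -2215342211227/254283410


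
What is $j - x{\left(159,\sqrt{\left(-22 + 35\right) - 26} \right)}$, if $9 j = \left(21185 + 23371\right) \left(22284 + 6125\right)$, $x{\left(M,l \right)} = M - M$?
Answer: $\frac{421930468}{3} \approx 1.4064 \cdot 10^{8}$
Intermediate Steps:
$x{\left(M,l \right)} = 0$
$j = \frac{421930468}{3}$ ($j = \frac{\left(21185 + 23371\right) \left(22284 + 6125\right)}{9} = \frac{44556 \cdot 28409}{9} = \frac{1}{9} \cdot 1265791404 = \frac{421930468}{3} \approx 1.4064 \cdot 10^{8}$)
$j - x{\left(159,\sqrt{\left(-22 + 35\right) - 26} \right)} = \frac{421930468}{3} - 0 = \frac{421930468}{3} + 0 = \frac{421930468}{3}$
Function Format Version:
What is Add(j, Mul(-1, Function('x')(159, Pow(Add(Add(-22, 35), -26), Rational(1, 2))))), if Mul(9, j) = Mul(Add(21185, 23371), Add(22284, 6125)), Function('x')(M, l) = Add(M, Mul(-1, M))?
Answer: Rational(421930468, 3) ≈ 1.4064e+8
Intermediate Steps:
Function('x')(M, l) = 0
j = Rational(421930468, 3) (j = Mul(Rational(1, 9), Mul(Add(21185, 23371), Add(22284, 6125))) = Mul(Rational(1, 9), Mul(44556, 28409)) = Mul(Rational(1, 9), 1265791404) = Rational(421930468, 3) ≈ 1.4064e+8)
Add(j, Mul(-1, Function('x')(159, Pow(Add(Add(-22, 35), -26), Rational(1, 2))))) = Add(Rational(421930468, 3), Mul(-1, 0)) = Add(Rational(421930468, 3), 0) = Rational(421930468, 3)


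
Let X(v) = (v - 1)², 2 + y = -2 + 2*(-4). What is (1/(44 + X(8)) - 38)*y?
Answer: 14132/31 ≈ 455.87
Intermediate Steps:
y = -12 (y = -2 + (-2 + 2*(-4)) = -2 + (-2 - 8) = -2 - 10 = -12)
X(v) = (-1 + v)²
(1/(44 + X(8)) - 38)*y = (1/(44 + (-1 + 8)²) - 38)*(-12) = (1/(44 + 7²) - 38)*(-12) = (1/(44 + 49) - 38)*(-12) = (1/93 - 38)*(-12) = -3533/93*(-12) = 14132/31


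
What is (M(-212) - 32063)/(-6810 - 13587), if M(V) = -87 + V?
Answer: 32362/20397 ≈ 1.5866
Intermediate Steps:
(M(-212) - 32063)/(-6810 - 13587) = ((-87 - 212) - 32063)/(-6810 - 13587) = (-299 - 32063)/(-20397) = -32362*(-1/20397) = 32362/20397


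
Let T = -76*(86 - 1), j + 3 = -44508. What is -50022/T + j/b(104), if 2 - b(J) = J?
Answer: 717263/1615 ≈ 444.13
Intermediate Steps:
b(J) = 2 - J
j = -44511 (j = -3 - 44508 = -44511)
T = -6460 (T = -76*85 = -6460)
-50022/T + j/b(104) = -50022/(-6460) - 44511/(2 - 1*104) = -50022*(-1/6460) - 44511/(2 - 104) = 25011/3230 - 44511/(-102) = 25011/3230 - 44511*(-1/102) = 25011/3230 + 14837/34 = 717263/1615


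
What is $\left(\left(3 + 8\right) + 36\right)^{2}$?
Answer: $2209$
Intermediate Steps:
$\left(\left(3 + 8\right) + 36\right)^{2} = \left(11 + 36\right)^{2} = 47^{2} = 2209$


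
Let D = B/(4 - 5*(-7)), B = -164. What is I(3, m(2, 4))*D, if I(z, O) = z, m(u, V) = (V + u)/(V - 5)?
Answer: -164/13 ≈ -12.615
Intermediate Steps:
m(u, V) = (V + u)/(-5 + V)
D = -164/39 (D = -164/(4 - 5*(-7)) = -164/(4 + 35) = -164/39 ≈ -4.2051)
I(3, m(2, 4))*D = 3*(-164/39) = -164/13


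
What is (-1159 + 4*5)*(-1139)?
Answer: 1297321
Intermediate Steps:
(-1159 + 4*5)*(-1139) = (-1159 + 20)*(-1139) = -1139*(-1139) = 1297321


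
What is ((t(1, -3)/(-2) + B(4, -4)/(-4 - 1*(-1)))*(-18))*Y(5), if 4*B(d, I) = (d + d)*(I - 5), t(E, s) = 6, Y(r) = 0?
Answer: 0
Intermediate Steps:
B(d, I) = d*(-5 + I)/2 (B(d, I) = ((d + d)*(I - 5))/4 = ((2*d)*(-5 + I))/4 = (2*d*(-5 + I))/4 = d*(-5 + I)/2)
((t(1, -3)/(-2) + B(4, -4)/(-4 - 1*(-1)))*(-18))*Y(5) = ((6/(-2) + ((½)*4*(-5 - 4))/(-4 - 1*(-1)))*(-18))*0 = ((6*(-½) + ((½)*4*(-9))/(-4 + 1))*(-18))*0 = ((-3 - 18/(-3))*(-18))*0 = ((-3 - 18*(-⅓))*(-18))*0 = ((-3 + 6)*(-18))*0 = (3*(-18))*0 = -54*0 = 0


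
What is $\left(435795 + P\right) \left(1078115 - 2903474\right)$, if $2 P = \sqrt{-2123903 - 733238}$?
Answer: $-795482325405 - \frac{12777513 i \sqrt{58309}}{2} \approx -7.9548 \cdot 10^{11} - 1.5427 \cdot 10^{9} i$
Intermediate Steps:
$P = \frac{7 i \sqrt{58309}}{2}$ ($P = \frac{\sqrt{-2123903 - 733238}}{2} = \frac{\sqrt{-2857141}}{2} = \frac{7 i \sqrt{58309}}{2} \approx 845.15 i$)
$\left(435795 + P\right) \left(1078115 - 2903474\right) = \left(435795 + \frac{7 i \sqrt{58309}}{2}\right) \left(1078115 - 2903474\right) = \left(435795 + \frac{7 i \sqrt{58309}}{2}\right) \left(-1825359\right) = -795482325405 - \frac{12777513 i \sqrt{58309}}{2}$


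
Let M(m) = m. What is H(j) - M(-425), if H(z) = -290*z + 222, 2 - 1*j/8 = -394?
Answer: -918073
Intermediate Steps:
j = 3168 (j = 16 - 8*(-394) = 16 + 3152 = 3168)
H(z) = 222 - 290*z
H(j) - M(-425) = (222 - 290*3168) - 1*(-425) = (222 - 918720) + 425 = -918498 + 425 = -918073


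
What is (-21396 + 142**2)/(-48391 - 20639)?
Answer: 616/34515 ≈ 0.017847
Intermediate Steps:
(-21396 + 142**2)/(-48391 - 20639) = (-21396 + 20164)/(-69030) = -1232*(-1/69030) = 616/34515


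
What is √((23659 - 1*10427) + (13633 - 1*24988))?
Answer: √1877 ≈ 43.324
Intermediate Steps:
√((23659 - 1*10427) + (13633 - 1*24988)) = √((23659 - 10427) + (13633 - 24988)) = √(13232 - 11355) = √1877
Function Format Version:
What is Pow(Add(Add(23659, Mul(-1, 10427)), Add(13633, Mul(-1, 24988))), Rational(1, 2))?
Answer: Pow(1877, Rational(1, 2)) ≈ 43.324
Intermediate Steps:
Pow(Add(Add(23659, Mul(-1, 10427)), Add(13633, Mul(-1, 24988))), Rational(1, 2)) = Pow(Add(Add(23659, -10427), Add(13633, -24988)), Rational(1, 2)) = Pow(Add(13232, -11355), Rational(1, 2)) = Pow(1877, Rational(1, 2))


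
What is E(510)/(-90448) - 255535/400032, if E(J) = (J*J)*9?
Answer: -59971721155/2261380896 ≈ -26.520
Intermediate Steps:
E(J) = 9*J**2 (E(J) = J**2*9 = 9*J**2)
E(510)/(-90448) - 255535/400032 = (9*510**2)/(-90448) - 255535/400032 = (9*260100)*(-1/90448) - 255535*1/400032 = 2340900*(-1/90448) - 255535/400032 = -585225/22612 - 255535/400032 = -59971721155/2261380896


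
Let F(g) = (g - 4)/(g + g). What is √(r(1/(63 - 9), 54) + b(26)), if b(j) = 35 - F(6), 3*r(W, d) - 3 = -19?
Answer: √118/2 ≈ 5.4314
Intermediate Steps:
F(g) = (-4 + g)/(2*g) (F(g) = (-4 + g)/((2*g)) = (-4 + g)*(1/(2*g)) = (-4 + g)/(2*g))
r(W, d) = -16/3 (r(W, d) = 1 + (⅓)*(-19) = 1 - 19/3 = -16/3)
b(j) = 209/6 (b(j) = 35 - (-4 + 6)/(2*6) = 35 - 2/(2*6) = 35 - 1*⅙ = 35 - ⅙ = 209/6)
√(r(1/(63 - 9), 54) + b(26)) = √(-16/3 + 209/6) = √(59/2) = √118/2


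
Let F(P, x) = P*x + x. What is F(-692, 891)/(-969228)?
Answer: 68409/107692 ≈ 0.63523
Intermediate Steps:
F(P, x) = x + P*x
F(-692, 891)/(-969228) = (891*(1 - 692))/(-969228) = (891*(-691))*(-1/969228) = -615681*(-1/969228) = 68409/107692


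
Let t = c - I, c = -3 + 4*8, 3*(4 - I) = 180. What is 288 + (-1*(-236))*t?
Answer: 20348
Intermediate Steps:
I = -56 (I = 4 - 1/3*180 = 4 - 60 = -56)
c = 29 (c = -3 + 32 = 29)
t = 85 (t = 29 - 1*(-56) = 29 + 56 = 85)
288 + (-1*(-236))*t = 288 - 1*(-236)*85 = 288 + 236*85 = 288 + 20060 = 20348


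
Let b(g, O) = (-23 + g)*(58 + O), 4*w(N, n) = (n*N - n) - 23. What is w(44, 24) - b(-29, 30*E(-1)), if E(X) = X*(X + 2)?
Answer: 6833/4 ≈ 1708.3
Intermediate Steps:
E(X) = X*(2 + X)
w(N, n) = -23/4 - n/4 + N*n/4 (w(N, n) = ((n*N - n) - 23)/4 = ((N*n - n) - 23)/4 = ((-n + N*n) - 23)/4 = (-23 - n + N*n)/4 = -23/4 - n/4 + N*n/4)
w(44, 24) - b(-29, 30*E(-1)) = (-23/4 - ¼*24 + (¼)*44*24) - (-1334 - 690*(-(2 - 1)) + 58*(-29) + (30*(-(2 - 1)))*(-29)) = (-23/4 - 6 + 264) - (-1334 - 690*(-1*1) - 1682 + (30*(-1*1))*(-29)) = 1009/4 - (-1334 - 690*(-1) - 1682 + (30*(-1))*(-29)) = 1009/4 - (-1334 - 23*(-30) - 1682 - 30*(-29)) = 1009/4 - (-1334 + 690 - 1682 + 870) = 1009/4 - 1*(-1456) = 1009/4 + 1456 = 6833/4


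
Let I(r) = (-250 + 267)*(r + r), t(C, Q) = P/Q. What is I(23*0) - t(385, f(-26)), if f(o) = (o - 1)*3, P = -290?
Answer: -290/81 ≈ -3.5802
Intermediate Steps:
f(o) = -3 + 3*o (f(o) = (-1 + o)*3 = -3 + 3*o)
t(C, Q) = -290/Q
I(r) = 34*r (I(r) = 17*(2*r) = 34*r)
I(23*0) - t(385, f(-26)) = 34*(23*0) - (-290)/(-3 + 3*(-26)) = 34*0 - (-290)/(-3 - 78) = 0 - (-290)/(-81) = 0 - (-290)*(-1)/81 = 0 - 1*290/81 = 0 - 290/81 = -290/81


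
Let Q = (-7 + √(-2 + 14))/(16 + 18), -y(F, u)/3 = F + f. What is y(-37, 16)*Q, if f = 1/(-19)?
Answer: -7392/323 + 2112*√3/323 ≈ -11.560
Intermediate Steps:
f = -1/19 ≈ -0.052632
y(F, u) = 3/19 - 3*F (y(F, u) = -3*(F - 1/19) = -3*(-1/19 + F) = 3/19 - 3*F)
Q = -7/34 + √3/17 (Q = (-7 + √12)/34 = (-7 + 2*√3)*(1/34) = -7/34 + √3/17 ≈ -0.10400)
y(-37, 16)*Q = (3/19 - 3*(-37))*(-7/34 + √3/17) = (3/19 + 111)*(-7/34 + √3/17) = 2112*(-7/34 + √3/17)/19 = -7392/323 + 2112*√3/323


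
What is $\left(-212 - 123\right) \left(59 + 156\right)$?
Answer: $-72025$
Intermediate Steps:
$\left(-212 - 123\right) \left(59 + 156\right) = \left(-212 - 123\right) 215 = \left(-335\right) 215 = -72025$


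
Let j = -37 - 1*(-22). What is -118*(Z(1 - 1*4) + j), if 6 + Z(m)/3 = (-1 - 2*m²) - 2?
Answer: 11328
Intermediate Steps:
j = -15 (j = -37 + 22 = -15)
Z(m) = -27 - 6*m² (Z(m) = -18 + 3*((-1 - 2*m²) - 2) = -18 + 3*(-3 - 2*m²) = -18 + (-9 - 6*m²) = -27 - 6*m²)
-118*(Z(1 - 1*4) + j) = -118*((-27 - 6*(1 - 1*4)²) - 15) = -118*((-27 - 6*(1 - 4)²) - 15) = -118*((-27 - 6*(-3)²) - 15) = -118*((-27 - 6*9) - 15) = -118*((-27 - 54) - 15) = -118*(-81 - 15) = -118*(-96) = 11328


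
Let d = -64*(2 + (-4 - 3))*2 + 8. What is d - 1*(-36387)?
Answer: 37035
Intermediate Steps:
d = 648 (d = -64*(2 - 7)*2 + 8 = -(-320)*2 + 8 = -64*(-10) + 8 = 640 + 8 = 648)
d - 1*(-36387) = 648 - 1*(-36387) = 648 + 36387 = 37035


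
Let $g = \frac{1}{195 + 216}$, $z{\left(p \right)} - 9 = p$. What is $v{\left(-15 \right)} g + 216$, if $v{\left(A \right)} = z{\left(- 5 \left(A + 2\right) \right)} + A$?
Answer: $\frac{88835}{411} \approx 216.14$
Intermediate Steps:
$z{\left(p \right)} = 9 + p$
$v{\left(A \right)} = -1 - 4 A$ ($v{\left(A \right)} = \left(9 - 5 \left(A + 2\right)\right) + A = \left(9 - 5 \left(2 + A\right)\right) + A = \left(9 - \left(10 + 5 A\right)\right) + A = \left(-1 - 5 A\right) + A = -1 - 4 A$)
$g = \frac{1}{411} \approx 0.0024331$
$v{\left(-15 \right)} g + 216 = \left(-1 - -60\right) \frac{1}{411} + 216 = \left(-1 + 60\right) \frac{1}{411} + 216 = 59 \cdot \frac{1}{411} + 216 = \frac{59}{411} + 216 = \frac{88835}{411}$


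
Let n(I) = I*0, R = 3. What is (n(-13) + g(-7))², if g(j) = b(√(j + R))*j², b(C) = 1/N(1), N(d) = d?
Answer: 2401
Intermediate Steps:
n(I) = 0
b(C) = 1 (b(C) = 1/1 = 1)
g(j) = j² (g(j) = 1*j² = j²)
(n(-13) + g(-7))² = (0 + (-7)²)² = (0 + 49)² = 49² = 2401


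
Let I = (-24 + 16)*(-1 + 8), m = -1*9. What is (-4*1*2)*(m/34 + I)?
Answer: 7652/17 ≈ 450.12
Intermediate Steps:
m = -9
I = -56 (I = -8*7 = -56)
(-4*1*2)*(m/34 + I) = (-4*1*2)*(-9/34 - 56) = (-4*2)*(-9*1/34 - 56) = -8*(-9/34 - 56) = -8*(-1913/34) = 7652/17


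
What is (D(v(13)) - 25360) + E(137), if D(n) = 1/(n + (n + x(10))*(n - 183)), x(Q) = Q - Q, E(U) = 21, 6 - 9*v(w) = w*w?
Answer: -7438592776/293563 ≈ -25339.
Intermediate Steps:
v(w) = ⅔ - w²/9 (v(w) = ⅔ - w*w/9 = ⅔ - w²/9)
x(Q) = 0
D(n) = 1/(n + n*(-183 + n)) (D(n) = 1/(n + (n + 0)*(n - 183)) = 1/(n + n*(-183 + n)))
(D(v(13)) - 25360) + E(137) = (1/((⅔ - ⅑*13²)*(-182 + (⅔ - ⅑*13²))) - 25360) + 21 = (1/((⅔ - ⅑*169)*(-182 + (⅔ - ⅑*169))) - 25360) + 21 = (1/((⅔ - 169/9)*(-182 + (⅔ - 169/9))) - 25360) + 21 = (1/((-163/9)*(-182 - 163/9)) - 25360) + 21 = (-9/(163*(-1801/9)) - 25360) + 21 = (-9/163*(-9/1801) - 25360) + 21 = (81/293563 - 25360) + 21 = -7444757599/293563 + 21 = -7438592776/293563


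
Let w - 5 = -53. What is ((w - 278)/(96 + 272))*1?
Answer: -163/184 ≈ -0.88587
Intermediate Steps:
w = -48 (w = 5 - 53 = -48)
((w - 278)/(96 + 272))*1 = ((-48 - 278)/(96 + 272))*1 = -326/368*1 = -326*1/368*1 = -163/184*1 = -163/184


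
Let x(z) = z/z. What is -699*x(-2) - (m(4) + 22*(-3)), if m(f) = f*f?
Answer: -649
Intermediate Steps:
m(f) = f²
x(z) = 1
-699*x(-2) - (m(4) + 22*(-3)) = -699*1 - (4² + 22*(-3)) = -699 - (16 - 66) = -699 - 1*(-50) = -699 + 50 = -649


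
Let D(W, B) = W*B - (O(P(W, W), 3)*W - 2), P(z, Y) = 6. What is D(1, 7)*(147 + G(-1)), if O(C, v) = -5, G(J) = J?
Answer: 2044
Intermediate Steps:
D(W, B) = 2 + 5*W + B*W (D(W, B) = W*B - (-5*W - 2) = B*W - (-2 - 5*W) = B*W + (2 + 5*W) = 2 + 5*W + B*W)
D(1, 7)*(147 + G(-1)) = (2 + 5*1 + 7*1)*(147 - 1) = (2 + 5 + 7)*146 = 14*146 = 2044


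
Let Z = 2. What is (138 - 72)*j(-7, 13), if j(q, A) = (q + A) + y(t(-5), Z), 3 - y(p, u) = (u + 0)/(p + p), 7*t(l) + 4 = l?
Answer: 1936/3 ≈ 645.33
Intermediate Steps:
t(l) = -4/7 + l/7
y(p, u) = 3 - u/(2*p) (y(p, u) = 3 - (u + 0)/(p + p) = 3 - u/(2*p))
j(q, A) = 34/9 + A + q (j(q, A) = (q + A) + (3 - 1/2*2/(-4/7 + (1/7)*(-5))) = (A + q) + (3 - 1/2*2/(-4/7 - 5/7)) = (A + q) + (3 - 1/2*2/(-9/7)) = (A + q) + (3 - 1/2*2*(-7/9)) = (A + q) + (3 + 7/9) = (A + q) + 34/9 = 34/9 + A + q)
(138 - 72)*j(-7, 13) = (138 - 72)*(34/9 + 13 - 7) = 66*(88/9) = 1936/3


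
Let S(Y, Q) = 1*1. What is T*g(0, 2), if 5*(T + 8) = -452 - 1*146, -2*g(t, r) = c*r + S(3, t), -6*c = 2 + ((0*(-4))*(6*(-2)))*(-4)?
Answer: 319/15 ≈ 21.267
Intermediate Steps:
S(Y, Q) = 1
c = -1/3 (c = -(2 + ((0*(-4))*(6*(-2)))*(-4))/6 = -(2 + (0*(-12))*(-4))/6 = -(2 + 0*(-4))/6 = -(2 + 0)/6 = -1/6*2 = -1/3 ≈ -0.33333)
g(t, r) = -1/2 + r/6 (g(t, r) = -(-r/3 + 1)/2 = -(1 - r/3)/2 = -1/2 + r/6)
T = -638/5 (T = -8 + (-452 - 1*146)/5 = -8 + (-452 - 146)/5 = -8 + (1/5)*(-598) = -8 - 598/5 = -638/5 ≈ -127.60)
T*g(0, 2) = -638*(-1/2 + (1/6)*2)/5 = -638*(-1/2 + 1/3)/5 = -638/5*(-1/6) = 319/15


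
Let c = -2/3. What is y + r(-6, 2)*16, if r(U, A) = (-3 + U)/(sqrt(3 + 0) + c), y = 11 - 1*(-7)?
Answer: -450/23 - 1296*sqrt(3)/23 ≈ -117.16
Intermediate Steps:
c = -2/3 (c = -2*1/3 = -2/3 ≈ -0.66667)
y = 18 (y = 11 + 7 = 18)
r(U, A) = (-3 + U)/(-2/3 + sqrt(3)) (r(U, A) = (-3 + U)/(sqrt(3 + 0) - 2/3) = (-3 + U)/(sqrt(3) - 2/3) = (-3 + U)/(-2/3 + sqrt(3)))
y + r(-6, 2)*16 = 18 - (-3 - 6)/(2/3 - sqrt(3))*16 = 18 - 1*(-9)/(2/3 - sqrt(3))*16 = 18 + (9/(2/3 - sqrt(3)))*16 = 18 + 144/(2/3 - sqrt(3))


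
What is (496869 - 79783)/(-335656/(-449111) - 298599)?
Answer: -187317910546/134103759833 ≈ -1.3968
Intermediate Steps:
(496869 - 79783)/(-335656/(-449111) - 298599) = 417086/(-335656*(-1/449111) - 298599) = 417086/(335656/449111 - 298599) = 417086/(-134103759833/449111) = 417086*(-449111/134103759833) = -187317910546/134103759833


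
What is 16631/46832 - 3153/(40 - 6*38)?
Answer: 37696981/2201104 ≈ 17.126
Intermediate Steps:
16631/46832 - 3153/(40 - 6*38) = 16631*(1/46832) - 3153/(40 - 228) = 16631/46832 - 3153/(-188) = 16631/46832 - 3153*(-1/188) = 16631/46832 + 3153/188 = 37696981/2201104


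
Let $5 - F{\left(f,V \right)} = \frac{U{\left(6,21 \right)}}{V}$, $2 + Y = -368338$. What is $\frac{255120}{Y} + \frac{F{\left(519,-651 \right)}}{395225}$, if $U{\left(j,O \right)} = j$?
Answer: $- \frac{52094444401}{75214874525} \approx -0.69261$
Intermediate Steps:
$Y = -368340$ ($Y = -2 - 368338 = -368340$)
$F{\left(f,V \right)} = 5 - \frac{6}{V}$
$\frac{255120}{Y} + \frac{F{\left(519,-651 \right)}}{395225} = \frac{255120}{-368340} + \frac{5 - \frac{6}{-651}}{395225} = 255120 \left(- \frac{1}{368340}\right) + \left(5 - - \frac{2}{217}\right) \frac{1}{395225} = - \frac{4252}{6139} + \left(5 + \frac{2}{217}\right) \frac{1}{395225} = - \frac{4252}{6139} + \frac{1087}{217} \cdot \frac{1}{395225} = - \frac{4252}{6139} + \frac{1087}{85763825} = - \frac{52094444401}{75214874525}$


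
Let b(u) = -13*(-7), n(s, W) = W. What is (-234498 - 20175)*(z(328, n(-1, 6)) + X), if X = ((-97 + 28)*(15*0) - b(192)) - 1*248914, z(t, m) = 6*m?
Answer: 63405682137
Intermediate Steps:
b(u) = 91
X = -249005 (X = ((-97 + 28)*(15*0) - 1*91) - 1*248914 = (-69*0 - 91) - 248914 = (0 - 91) - 248914 = -91 - 248914 = -249005)
(-234498 - 20175)*(z(328, n(-1, 6)) + X) = (-234498 - 20175)*(6*6 - 249005) = -254673*(36 - 249005) = -254673*(-248969) = 63405682137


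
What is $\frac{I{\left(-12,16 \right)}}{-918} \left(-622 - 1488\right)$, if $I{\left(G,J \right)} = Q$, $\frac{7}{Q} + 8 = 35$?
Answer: $\frac{7385}{12393} \approx 0.5959$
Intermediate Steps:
$Q = \frac{7}{27}$ ($Q = \frac{7}{-8 + 35} = \frac{7}{27} \approx 0.25926$)
$I{\left(G,J \right)} = \frac{7}{27}$
$\frac{I{\left(-12,16 \right)}}{-918} \left(-622 - 1488\right) = \frac{7}{27 \left(-918\right)} \left(-622 - 1488\right) = \frac{7}{27} \left(- \frac{1}{918}\right) \left(-2110\right) = \left(- \frac{7}{24786}\right) \left(-2110\right) = \frac{7385}{12393}$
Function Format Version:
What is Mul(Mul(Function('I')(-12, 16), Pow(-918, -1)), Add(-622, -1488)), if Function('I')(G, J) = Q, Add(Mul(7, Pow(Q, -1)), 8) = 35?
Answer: Rational(7385, 12393) ≈ 0.59590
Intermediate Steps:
Q = Rational(7, 27) (Q = Mul(7, Pow(Add(-8, 35), -1)) = Mul(7, Pow(27, -1)) = Mul(7, Rational(1, 27)) = Rational(7, 27) ≈ 0.25926)
Function('I')(G, J) = Rational(7, 27)
Mul(Mul(Function('I')(-12, 16), Pow(-918, -1)), Add(-622, -1488)) = Mul(Mul(Rational(7, 27), Pow(-918, -1)), Add(-622, -1488)) = Mul(Mul(Rational(7, 27), Rational(-1, 918)), -2110) = Mul(Rational(-7, 24786), -2110) = Rational(7385, 12393)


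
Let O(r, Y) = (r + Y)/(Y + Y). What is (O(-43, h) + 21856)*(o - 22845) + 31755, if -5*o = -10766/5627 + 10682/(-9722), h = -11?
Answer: -751167465643603531/1504406585 ≈ -4.9931e+8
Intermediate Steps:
o = 82387333/136764235 (o = -(-10766/5627 + 10682/(-9722))/5 = -(-10766*1/5627 + 10682*(-1/9722))/5 = -(-10766/5627 - 5341/4861)/5 = -⅕*(-82387333/27352847) = 82387333/136764235 ≈ 0.60240)
O(r, Y) = (Y + r)/(2*Y) (O(r, Y) = (Y + r)/((2*Y)) = (Y + r)*(1/(2*Y)) = (Y + r)/(2*Y))
(O(-43, h) + 21856)*(o - 22845) + 31755 = ((½)*(-11 - 43)/(-11) + 21856)*(82387333/136764235 - 22845) + 31755 = ((½)*(-1/11)*(-54) + 21856)*(-3124296561242/136764235) + 31755 = (27/11 + 21856)*(-3124296561242/136764235) + 31755 = (240443/11)*(-3124296561242/136764235) + 31755 = -751215238074710206/1504406585 + 31755 = -751167465643603531/1504406585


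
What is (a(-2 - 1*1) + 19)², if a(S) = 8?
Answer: 729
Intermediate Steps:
(a(-2 - 1*1) + 19)² = (8 + 19)² = 27² = 729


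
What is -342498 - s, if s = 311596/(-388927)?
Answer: -133206408050/388927 ≈ -3.4250e+5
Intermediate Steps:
s = -311596/388927 (s = 311596*(-1/388927) = -311596/388927 ≈ -0.80117)
-342498 - s = -342498 - 1*(-311596/388927) = -342498 + 311596/388927 = -133206408050/388927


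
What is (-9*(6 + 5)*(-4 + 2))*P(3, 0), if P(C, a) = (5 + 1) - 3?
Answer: 594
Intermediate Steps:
P(C, a) = 3 (P(C, a) = 6 - 3 = 3)
(-9*(6 + 5)*(-4 + 2))*P(3, 0) = -9*(6 + 5)*(-4 + 2)*3 = -99*(-2)*3 = -9*(-22)*3 = 198*3 = 594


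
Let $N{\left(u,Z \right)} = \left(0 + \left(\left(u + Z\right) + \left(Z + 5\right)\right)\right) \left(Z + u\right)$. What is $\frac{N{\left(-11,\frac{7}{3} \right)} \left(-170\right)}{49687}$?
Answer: $- \frac{17680}{447183} \approx -0.039536$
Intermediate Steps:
$N{\left(u,Z \right)} = \left(Z + u\right) \left(5 + u + 2 Z\right)$ ($N{\left(u,Z \right)} = \left(0 + \left(\left(Z + u\right) + \left(5 + Z\right)\right)\right) \left(Z + u\right) = \left(0 + \left(5 + u + 2 Z\right)\right) \left(Z + u\right) = \left(5 + u + 2 Z\right) \left(Z + u\right) = \left(Z + u\right) \left(5 + u + 2 Z\right)$)
$\frac{N{\left(-11,\frac{7}{3} \right)} \left(-170\right)}{49687} = \frac{\left(\left(-11\right)^{2} + 2 \left(\frac{7}{3}\right)^{2} + 5 \cdot \frac{7}{3} + 5 \left(-11\right) + 3 \cdot \frac{7}{3} \left(-11\right)\right) \left(-170\right)}{49687} = \left(121 + 2 \left(7 \cdot \frac{1}{3}\right)^{2} + 5 \cdot 7 \cdot \frac{1}{3} - 55 + 3 \cdot 7 \cdot \frac{1}{3} \left(-11\right)\right) \left(-170\right) \frac{1}{49687} = \left(121 + 2 \left(\frac{7}{3}\right)^{2} + 5 \cdot \frac{7}{3} - 55 + 3 \cdot \frac{7}{3} \left(-11\right)\right) \left(-170\right) \frac{1}{49687} = \left(121 + 2 \cdot \frac{49}{9} + \frac{35}{3} - 55 - 77\right) \left(-170\right) \frac{1}{49687} = \left(121 + \frac{98}{9} + \frac{35}{3} - 55 - 77\right) \left(-170\right) \frac{1}{49687} = \frac{104}{9} \left(-170\right) \frac{1}{49687} = \left(- \frac{17680}{9}\right) \frac{1}{49687} = - \frac{17680}{447183}$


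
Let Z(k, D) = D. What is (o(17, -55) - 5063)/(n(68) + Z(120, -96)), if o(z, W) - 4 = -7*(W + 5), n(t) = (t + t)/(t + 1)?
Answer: 324921/6488 ≈ 50.080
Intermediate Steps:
n(t) = 2*t/(1 + t) (n(t) = (2*t)/(1 + t) = 2*t/(1 + t))
o(z, W) = -31 - 7*W (o(z, W) = 4 - 7*(W + 5) = 4 - 7*(5 + W) = 4 + (-35 - 7*W) = -31 - 7*W)
(o(17, -55) - 5063)/(n(68) + Z(120, -96)) = ((-31 - 7*(-55)) - 5063)/(2*68/(1 + 68) - 96) = ((-31 + 385) - 5063)/(2*68/69 - 96) = (354 - 5063)/(2*68*(1/69) - 96) = -4709/(136/69 - 96) = -4709/(-6488/69) = -4709*(-69/6488) = 324921/6488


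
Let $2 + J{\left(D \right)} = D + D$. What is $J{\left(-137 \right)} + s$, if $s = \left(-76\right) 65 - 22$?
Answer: $-5238$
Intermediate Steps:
$J{\left(D \right)} = -2 + 2 D$ ($J{\left(D \right)} = -2 + \left(D + D\right) = -2 + 2 D$)
$s = -4962$ ($s = -4940 - 22 = -4962$)
$J{\left(-137 \right)} + s = \left(-2 + 2 \left(-137\right)\right) - 4962 = \left(-2 - 274\right) - 4962 = -276 - 4962 = -5238$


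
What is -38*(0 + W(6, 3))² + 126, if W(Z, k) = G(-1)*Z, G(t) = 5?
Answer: -34074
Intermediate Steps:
W(Z, k) = 5*Z
-38*(0 + W(6, 3))² + 126 = -38*(0 + 5*6)² + 126 = -38*(0 + 30)² + 126 = -38*30² + 126 = -38*900 + 126 = -34200 + 126 = -34074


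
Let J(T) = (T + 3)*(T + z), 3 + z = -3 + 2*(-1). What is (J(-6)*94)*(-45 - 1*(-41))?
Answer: -15792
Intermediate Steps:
z = -8 (z = -3 + (-3 + 2*(-1)) = -3 + (-3 - 2) = -3 - 5 = -8)
J(T) = (-8 + T)*(3 + T) (J(T) = (T + 3)*(T - 8) = (3 + T)*(-8 + T) = (-8 + T)*(3 + T))
(J(-6)*94)*(-45 - 1*(-41)) = ((-24 + (-6)**2 - 5*(-6))*94)*(-45 - 1*(-41)) = ((-24 + 36 + 30)*94)*(-45 + 41) = (42*94)*(-4) = 3948*(-4) = -15792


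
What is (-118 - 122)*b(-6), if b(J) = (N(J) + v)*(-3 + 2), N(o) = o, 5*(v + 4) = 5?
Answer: -2160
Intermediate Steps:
v = -3 (v = -4 + (1/5)*5 = -4 + 1 = -3)
b(J) = 3 - J (b(J) = (J - 3)*(-3 + 2) = (-3 + J)*(-1) = 3 - J)
(-118 - 122)*b(-6) = (-118 - 122)*(3 - 1*(-6)) = -240*(3 + 6) = -240*9 = -2160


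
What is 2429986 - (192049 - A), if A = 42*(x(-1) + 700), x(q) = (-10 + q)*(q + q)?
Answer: 2268261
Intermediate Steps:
x(q) = 2*q*(-10 + q) (x(q) = (-10 + q)*(2*q) = 2*q*(-10 + q))
A = 30324 (A = 42*(2*(-1)*(-10 - 1) + 700) = 42*(2*(-1)*(-11) + 700) = 42*(22 + 700) = 42*722 = 30324)
2429986 - (192049 - A) = 2429986 - (192049 - 1*30324) = 2429986 - (192049 - 30324) = 2429986 - 1*161725 = 2429986 - 161725 = 2268261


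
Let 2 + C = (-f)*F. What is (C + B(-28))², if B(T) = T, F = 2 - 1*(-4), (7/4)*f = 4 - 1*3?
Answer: 54756/49 ≈ 1117.5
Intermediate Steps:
f = 4/7 (f = 4*(4 - 1*3)/7 = 4*(4 - 3)/7 = (4/7)*1 = 4/7 ≈ 0.57143)
F = 6 (F = 2 + 4 = 6)
C = -38/7 (C = -2 - 1*4/7*6 = -2 - 4/7*6 = -2 - 24/7 = -38/7 ≈ -5.4286)
(C + B(-28))² = (-38/7 - 28)² = (-234/7)² = 54756/49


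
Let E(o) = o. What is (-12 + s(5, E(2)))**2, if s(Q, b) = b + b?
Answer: 64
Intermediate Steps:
s(Q, b) = 2*b
(-12 + s(5, E(2)))**2 = (-12 + 2*2)**2 = (-12 + 4)**2 = (-8)**2 = 64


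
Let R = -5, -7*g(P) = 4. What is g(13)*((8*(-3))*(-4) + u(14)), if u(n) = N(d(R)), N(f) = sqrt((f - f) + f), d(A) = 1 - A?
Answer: -384/7 - 4*sqrt(6)/7 ≈ -56.257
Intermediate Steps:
g(P) = -4/7 (g(P) = -1/7*4 = -4/7)
N(f) = sqrt(f) (N(f) = sqrt(0 + f) = sqrt(f))
u(n) = sqrt(6) (u(n) = sqrt(1 - 1*(-5)) = sqrt(1 + 5) = sqrt(6))
g(13)*((8*(-3))*(-4) + u(14)) = -4*((8*(-3))*(-4) + sqrt(6))/7 = -4*(-24*(-4) + sqrt(6))/7 = -4*(96 + sqrt(6))/7 = -384/7 - 4*sqrt(6)/7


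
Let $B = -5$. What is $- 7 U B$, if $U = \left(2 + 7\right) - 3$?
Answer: $210$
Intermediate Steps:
$U = 6$ ($U = 9 - 3 = 6$)
$- 7 U B = \left(-7\right) 6 \left(-5\right) = \left(-42\right) \left(-5\right) = 210$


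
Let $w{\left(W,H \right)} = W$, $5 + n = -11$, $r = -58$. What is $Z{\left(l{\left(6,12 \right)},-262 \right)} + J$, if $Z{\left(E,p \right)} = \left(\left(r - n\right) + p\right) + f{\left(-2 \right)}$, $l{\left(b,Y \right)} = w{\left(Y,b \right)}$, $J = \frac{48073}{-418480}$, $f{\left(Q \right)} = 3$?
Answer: $- \frac{126010553}{418480} \approx -301.11$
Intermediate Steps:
$n = -16$ ($n = -5 - 11 = -16$)
$J = - \frac{48073}{418480}$ ($J = 48073 \left(- \frac{1}{418480}\right) = - \frac{48073}{418480} \approx -0.11488$)
$l{\left(b,Y \right)} = Y$
$Z{\left(E,p \right)} = -39 + p$ ($Z{\left(E,p \right)} = \left(\left(-58 - -16\right) + p\right) + 3 = \left(\left(-58 + 16\right) + p\right) + 3 = \left(-42 + p\right) + 3 = -39 + p$)
$Z{\left(l{\left(6,12 \right)},-262 \right)} + J = \left(-39 - 262\right) - \frac{48073}{418480} = -301 - \frac{48073}{418480} = - \frac{126010553}{418480}$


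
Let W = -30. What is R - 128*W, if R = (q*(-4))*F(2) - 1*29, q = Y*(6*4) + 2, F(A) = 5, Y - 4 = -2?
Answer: 2811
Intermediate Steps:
Y = 2 (Y = 4 - 2 = 2)
q = 50 (q = 2*(6*4) + 2 = 2*24 + 2 = 48 + 2 = 50)
R = -1029 (R = (50*(-4))*5 - 1*29 = -200*5 - 29 = -1000 - 29 = -1029)
R - 128*W = -1029 - 128*(-30) = -1029 + 3840 = 2811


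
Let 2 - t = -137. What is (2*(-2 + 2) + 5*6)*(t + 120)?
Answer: 7770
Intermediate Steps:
t = 139 (t = 2 - 1*(-137) = 2 + 137 = 139)
(2*(-2 + 2) + 5*6)*(t + 120) = (2*(-2 + 2) + 5*6)*(139 + 120) = (2*0 + 30)*259 = (0 + 30)*259 = 30*259 = 7770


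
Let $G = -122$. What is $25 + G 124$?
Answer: $-15103$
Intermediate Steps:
$25 + G 124 = 25 - 15128 = -15103$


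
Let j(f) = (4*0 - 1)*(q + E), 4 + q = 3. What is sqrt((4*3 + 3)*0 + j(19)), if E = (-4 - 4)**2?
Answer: 3*I*sqrt(7) ≈ 7.9373*I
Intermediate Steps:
q = -1 (q = -4 + 3 = -1)
E = 64 (E = (-8)**2 = 64)
j(f) = -63 (j(f) = (4*0 - 1)*(-1 + 64) = (0 - 1)*63 = -1*63 = -63)
sqrt((4*3 + 3)*0 + j(19)) = sqrt((4*3 + 3)*0 - 63) = sqrt((12 + 3)*0 - 63) = sqrt(15*0 - 63) = sqrt(0 - 63) = sqrt(-63) = 3*I*sqrt(7)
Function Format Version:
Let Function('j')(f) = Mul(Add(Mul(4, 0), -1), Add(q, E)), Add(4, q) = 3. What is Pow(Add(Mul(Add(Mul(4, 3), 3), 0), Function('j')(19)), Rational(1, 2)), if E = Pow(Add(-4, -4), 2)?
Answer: Mul(3, I, Pow(7, Rational(1, 2))) ≈ Mul(7.9373, I)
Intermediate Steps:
q = -1 (q = Add(-4, 3) = -1)
E = 64 (E = Pow(-8, 2) = 64)
Function('j')(f) = -63 (Function('j')(f) = Mul(Add(Mul(4, 0), -1), Add(-1, 64)) = Mul(Add(0, -1), 63) = Mul(-1, 63) = -63)
Pow(Add(Mul(Add(Mul(4, 3), 3), 0), Function('j')(19)), Rational(1, 2)) = Pow(Add(Mul(Add(Mul(4, 3), 3), 0), -63), Rational(1, 2)) = Pow(Add(Mul(Add(12, 3), 0), -63), Rational(1, 2)) = Pow(Add(Mul(15, 0), -63), Rational(1, 2)) = Pow(Add(0, -63), Rational(1, 2)) = Pow(-63, Rational(1, 2)) = Mul(3, I, Pow(7, Rational(1, 2)))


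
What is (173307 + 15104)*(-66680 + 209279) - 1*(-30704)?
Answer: 26867250893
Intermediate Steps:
(173307 + 15104)*(-66680 + 209279) - 1*(-30704) = 188411*142599 + 30704 = 26867220189 + 30704 = 26867250893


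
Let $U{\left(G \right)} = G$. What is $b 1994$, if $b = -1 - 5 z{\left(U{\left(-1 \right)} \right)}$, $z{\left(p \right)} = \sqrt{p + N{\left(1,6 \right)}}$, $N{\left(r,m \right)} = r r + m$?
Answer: $-1994 - 9970 \sqrt{6} \approx -26415.0$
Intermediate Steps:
$N{\left(r,m \right)} = m + r^{2}$ ($N{\left(r,m \right)} = r^{2} + m = m + r^{2}$)
$z{\left(p \right)} = \sqrt{7 + p}$ ($z{\left(p \right)} = \sqrt{p + \left(6 + 1^{2}\right)} = \sqrt{p + \left(6 + 1\right)} = \sqrt{p + 7} = \sqrt{7 + p}$)
$b = -1 - 5 \sqrt{6}$ ($b = -1 - 5 \sqrt{7 - 1} = -1 - 5 \sqrt{6} \approx -13.247$)
$b 1994 = \left(-1 - 5 \sqrt{6}\right) 1994 = -1994 - 9970 \sqrt{6}$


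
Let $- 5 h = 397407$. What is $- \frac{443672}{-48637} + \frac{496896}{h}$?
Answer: $\frac{18493568248}{6442894753} \approx 2.8704$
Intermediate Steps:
$h = - \frac{397407}{5}$ ($h = \left(- \frac{1}{5}\right) 397407 = - \frac{397407}{5} \approx -79481.0$)
$- \frac{443672}{-48637} + \frac{496896}{h} = - \frac{443672}{-48637} + \frac{496896}{- \frac{397407}{5}} = \left(-443672\right) \left(- \frac{1}{48637}\right) + 496896 \left(- \frac{5}{397407}\right) = \frac{443672}{48637} - \frac{828160}{132469} = \frac{18493568248}{6442894753}$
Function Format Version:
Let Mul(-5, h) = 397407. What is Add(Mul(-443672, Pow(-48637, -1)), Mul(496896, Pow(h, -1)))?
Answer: Rational(18493568248, 6442894753) ≈ 2.8704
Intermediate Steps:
h = Rational(-397407, 5) (h = Mul(Rational(-1, 5), 397407) = Rational(-397407, 5) ≈ -79481.)
Add(Mul(-443672, Pow(-48637, -1)), Mul(496896, Pow(h, -1))) = Add(Mul(-443672, Pow(-48637, -1)), Mul(496896, Pow(Rational(-397407, 5), -1))) = Add(Mul(-443672, Rational(-1, 48637)), Mul(496896, Rational(-5, 397407))) = Add(Rational(443672, 48637), Rational(-828160, 132469)) = Rational(18493568248, 6442894753)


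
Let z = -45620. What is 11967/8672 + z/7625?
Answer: -60873653/13224800 ≈ -4.6030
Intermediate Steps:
11967/8672 + z/7625 = 11967/8672 - 45620/7625 = 11967*(1/8672) - 45620*1/7625 = 11967/8672 - 9124/1525 = -60873653/13224800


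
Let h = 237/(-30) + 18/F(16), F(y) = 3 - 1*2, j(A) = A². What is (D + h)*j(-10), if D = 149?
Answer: 15910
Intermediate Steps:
F(y) = 1 (F(y) = 3 - 2 = 1)
h = 101/10 (h = 237/(-30) + 18/1 = 237*(-1/30) + 18*1 = -79/10 + 18 = 101/10 ≈ 10.100)
(D + h)*j(-10) = (149 + 101/10)*(-10)² = (1591/10)*100 = 15910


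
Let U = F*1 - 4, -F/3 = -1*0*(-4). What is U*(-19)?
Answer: 76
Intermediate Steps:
F = 0 (F = -3*(-1*0)*(-4) = -0*(-4) = -3*0 = 0)
U = -4 (U = 0*1 - 4 = 0 - 4 = -4)
U*(-19) = -4*(-19) = 76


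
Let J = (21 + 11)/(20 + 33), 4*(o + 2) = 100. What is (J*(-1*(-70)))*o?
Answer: 51520/53 ≈ 972.08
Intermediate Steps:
o = 23 (o = -2 + (¼)*100 = -2 + 25 = 23)
J = 32/53 ≈ 0.60377
(J*(-1*(-70)))*o = (32*(-1*(-70))/53)*23 = ((32/53)*70)*23 = (2240/53)*23 = 51520/53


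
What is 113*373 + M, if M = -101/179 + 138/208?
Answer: 784647631/18616 ≈ 42149.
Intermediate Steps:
M = 1847/18616 (M = -101*1/179 + 138*(1/208) = -101/179 + 69/104 = 1847/18616 ≈ 0.099216)
113*373 + M = 113*373 + 1847/18616 = 42149 + 1847/18616 = 784647631/18616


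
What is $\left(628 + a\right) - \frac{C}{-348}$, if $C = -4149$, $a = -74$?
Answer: $\frac{62881}{116} \approx 542.08$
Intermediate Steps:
$\left(628 + a\right) - \frac{C}{-348} = \left(628 - 74\right) - - \frac{4149}{-348} = 554 - \left(-4149\right) \left(- \frac{1}{348}\right) = 554 - \frac{1383}{116} = \frac{62881}{116}$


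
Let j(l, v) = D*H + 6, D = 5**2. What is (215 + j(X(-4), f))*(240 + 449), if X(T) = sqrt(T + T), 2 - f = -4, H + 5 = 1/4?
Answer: 281801/4 ≈ 70450.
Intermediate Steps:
H = -19/4 (H = -5 + 1/4 = -19/4 ≈ -4.7500)
f = 6 (f = 2 - 1*(-4) = 2 + 4 = 6)
D = 25
X(T) = sqrt(2)*sqrt(T) (X(T) = sqrt(2*T) = sqrt(2)*sqrt(T))
j(l, v) = -451/4 (j(l, v) = 25*(-19/4) + 6 = -475/4 + 6 = -451/4)
(215 + j(X(-4), f))*(240 + 449) = (215 - 451/4)*(240 + 449) = (409/4)*689 = 281801/4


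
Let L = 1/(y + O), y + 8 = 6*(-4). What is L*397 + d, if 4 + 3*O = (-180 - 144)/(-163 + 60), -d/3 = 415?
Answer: -12542793/9976 ≈ -1257.3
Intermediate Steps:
d = -1245 (d = -3*415 = -1245)
O = -88/309 (O = -4/3 + ((-180 - 144)/(-163 + 60))/3 = -4/3 + (-324/(-103))/3 = -4/3 + (-324*(-1/103))/3 = -4/3 + (⅓)*(324/103) = -4/3 + 108/103 = -88/309 ≈ -0.28479)
y = -32 (y = -8 + 6*(-4) = -8 - 24 = -32)
L = -309/9976 (L = 1/(-32 - 88/309) = 1/(-9976/309) = -309/9976 ≈ -0.030974)
L*397 + d = -309/9976*397 - 1245 = -122673/9976 - 1245 = -12542793/9976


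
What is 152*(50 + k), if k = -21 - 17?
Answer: 1824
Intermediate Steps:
k = -38
152*(50 + k) = 152*(50 - 38) = 152*12 = 1824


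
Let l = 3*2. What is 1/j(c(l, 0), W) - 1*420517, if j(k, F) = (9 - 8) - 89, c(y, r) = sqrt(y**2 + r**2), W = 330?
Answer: -37005497/88 ≈ -4.2052e+5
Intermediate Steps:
l = 6
c(y, r) = sqrt(r**2 + y**2)
j(k, F) = -88 (j(k, F) = 1 - 89 = -88)
1/j(c(l, 0), W) - 1*420517 = 1/(-88) - 1*420517 = -1/88 - 420517 = -37005497/88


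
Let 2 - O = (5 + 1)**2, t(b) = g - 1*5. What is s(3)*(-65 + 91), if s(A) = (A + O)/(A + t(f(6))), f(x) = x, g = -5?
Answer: 806/7 ≈ 115.14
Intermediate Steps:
t(b) = -10 (t(b) = -5 - 1*5 = -5 - 5 = -10)
O = -34 (O = 2 - (5 + 1)**2 = 2 - 1*6**2 = 2 - 1*36 = 2 - 36 = -34)
s(A) = (-34 + A)/(-10 + A) (s(A) = (A - 34)/(A - 10) = (-34 + A)/(-10 + A))
s(3)*(-65 + 91) = ((-34 + 3)/(-10 + 3))*(-65 + 91) = (-31/(-7))*26 = -1/7*(-31)*26 = (31/7)*26 = 806/7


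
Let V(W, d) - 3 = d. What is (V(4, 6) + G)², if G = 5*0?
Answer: 81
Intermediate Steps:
V(W, d) = 3 + d
G = 0
(V(4, 6) + G)² = ((3 + 6) + 0)² = (9 + 0)² = 9² = 81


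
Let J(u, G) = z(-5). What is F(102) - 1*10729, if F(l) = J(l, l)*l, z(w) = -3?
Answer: -11035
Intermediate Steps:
J(u, G) = -3
F(l) = -3*l
F(102) - 1*10729 = -3*102 - 1*10729 = -306 - 10729 = -11035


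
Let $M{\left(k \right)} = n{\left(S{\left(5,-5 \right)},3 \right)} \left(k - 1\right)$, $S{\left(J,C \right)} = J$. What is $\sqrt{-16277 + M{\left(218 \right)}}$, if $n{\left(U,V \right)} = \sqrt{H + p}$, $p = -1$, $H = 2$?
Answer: $2 i \sqrt{4015} \approx 126.73 i$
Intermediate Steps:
$n{\left(U,V \right)} = 1$ ($n{\left(U,V \right)} = \sqrt{2 - 1} = \sqrt{1} = 1$)
$M{\left(k \right)} = -1 + k$ ($M{\left(k \right)} = 1 \left(k - 1\right) = 1 \left(-1 + k\right) = -1 + k$)
$\sqrt{-16277 + M{\left(218 \right)}} = \sqrt{-16277 + \left(-1 + 218\right)} = \sqrt{-16277 + 217} = \sqrt{-16060} = 2 i \sqrt{4015}$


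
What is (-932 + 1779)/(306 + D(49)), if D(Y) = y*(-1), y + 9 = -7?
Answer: 121/46 ≈ 2.6304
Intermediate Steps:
y = -16 (y = -9 - 7 = -16)
D(Y) = 16 (D(Y) = -16*(-1) = 16)
(-932 + 1779)/(306 + D(49)) = (-932 + 1779)/(306 + 16) = 847/322 = 847*(1/322) = 121/46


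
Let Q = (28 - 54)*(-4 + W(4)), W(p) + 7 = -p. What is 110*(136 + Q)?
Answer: 57860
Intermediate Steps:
W(p) = -7 - p
Q = 390 (Q = (28 - 54)*(-4 + (-7 - 1*4)) = -26*(-4 + (-7 - 4)) = -26*(-4 - 11) = -26*(-15) = 390)
110*(136 + Q) = 110*(136 + 390) = 110*526 = 57860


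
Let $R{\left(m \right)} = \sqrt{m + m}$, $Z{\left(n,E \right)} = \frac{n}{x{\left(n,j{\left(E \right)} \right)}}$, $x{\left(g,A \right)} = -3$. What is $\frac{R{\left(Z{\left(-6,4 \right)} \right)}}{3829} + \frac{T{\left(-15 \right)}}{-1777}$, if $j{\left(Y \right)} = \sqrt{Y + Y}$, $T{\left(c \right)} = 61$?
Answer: $- \frac{230015}{6804133} \approx -0.033805$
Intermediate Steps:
$j{\left(Y \right)} = \sqrt{2} \sqrt{Y}$ ($j{\left(Y \right)} = \sqrt{2 Y} = \sqrt{2} \sqrt{Y}$)
$Z{\left(n,E \right)} = - \frac{n}{3}$ ($Z{\left(n,E \right)} = \frac{n}{-3} = n \left(- \frac{1}{3}\right) = - \frac{n}{3}$)
$R{\left(m \right)} = \sqrt{2} \sqrt{m}$ ($R{\left(m \right)} = \sqrt{2 m} = \sqrt{2} \sqrt{m}$)
$\frac{R{\left(Z{\left(-6,4 \right)} \right)}}{3829} + \frac{T{\left(-15 \right)}}{-1777} = \frac{\sqrt{2} \sqrt{\left(- \frac{1}{3}\right) \left(-6\right)}}{3829} + \frac{61}{-1777} = \sqrt{2} \sqrt{2} \cdot \frac{1}{3829} + 61 \left(- \frac{1}{1777}\right) = 2 \cdot \frac{1}{3829} - \frac{61}{1777} = \frac{2}{3829} - \frac{61}{1777} = - \frac{230015}{6804133}$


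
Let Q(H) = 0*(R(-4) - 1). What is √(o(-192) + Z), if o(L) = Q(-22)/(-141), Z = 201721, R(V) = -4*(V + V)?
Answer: √201721 ≈ 449.13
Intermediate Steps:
R(V) = -8*V
Q(H) = 0 (Q(H) = 0*(-8*(-4) - 1) = 0*(32 - 1) = 0*31 = 0)
o(L) = 0 (o(L) = 0/(-141) = 0*(-1/141) = 0)
√(o(-192) + Z) = √(0 + 201721) = √201721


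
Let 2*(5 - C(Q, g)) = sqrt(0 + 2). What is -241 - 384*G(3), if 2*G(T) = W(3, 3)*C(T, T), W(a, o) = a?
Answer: -3121 + 288*sqrt(2) ≈ -2713.7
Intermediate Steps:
C(Q, g) = 5 - sqrt(2)/2 (C(Q, g) = 5 - sqrt(0 + 2)/2 = 5 - sqrt(2)/2)
G(T) = 15/2 - 3*sqrt(2)/4 (G(T) = (3*(5 - sqrt(2)/2))/2 = (15 - 3*sqrt(2)/2)/2 = 15/2 - 3*sqrt(2)/4)
-241 - 384*G(3) = -241 - 384*(15/2 - 3*sqrt(2)/4) = -241 + (-2880 + 288*sqrt(2)) = -3121 + 288*sqrt(2)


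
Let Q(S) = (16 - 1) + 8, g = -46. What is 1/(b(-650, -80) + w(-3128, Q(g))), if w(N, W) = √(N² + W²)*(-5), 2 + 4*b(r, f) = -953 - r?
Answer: 244/782774435 - 368*√18497/782774435 ≈ -6.3627e-5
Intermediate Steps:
b(r, f) = -955/4 - r/4 (b(r, f) = -½ + (-953 - r)/4 = -½ + (-953/4 - r/4) = -955/4 - r/4)
Q(S) = 23 (Q(S) = 15 + 8 = 23)
w(N, W) = -5*√(N² + W²)
1/(b(-650, -80) + w(-3128, Q(g))) = 1/((-955/4 - ¼*(-650)) - 5*√((-3128)² + 23²)) = 1/((-955/4 + 325/2) - 5*√(9784384 + 529)) = 1/(-305/4 - 115*√18497)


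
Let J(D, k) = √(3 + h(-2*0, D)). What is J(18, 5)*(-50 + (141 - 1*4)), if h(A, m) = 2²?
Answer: 87*√7 ≈ 230.18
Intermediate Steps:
h(A, m) = 4
J(D, k) = √7 (J(D, k) = √(3 + 4) = √7)
J(18, 5)*(-50 + (141 - 1*4)) = √7*(-50 + (141 - 1*4)) = √7*(-50 + (141 - 4)) = √7*(-50 + 137) = √7*87 = 87*√7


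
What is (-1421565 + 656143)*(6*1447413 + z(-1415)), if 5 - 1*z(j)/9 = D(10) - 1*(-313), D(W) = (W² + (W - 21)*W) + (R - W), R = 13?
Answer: -6645216991518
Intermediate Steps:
D(W) = 13 + W² - W + W*(-21 + W) (D(W) = (W² + (W - 21)*W) + (13 - W) = (W² + (-21 + W)*W) + (13 - W) = (W² + W*(-21 + W)) + (13 - W) = 13 + W² - W + W*(-21 + W))
z(j) = -2709 (z(j) = 45 - 9*((13 - 22*10 + 2*10²) - 1*(-313)) = 45 - 9*((13 - 220 + 2*100) + 313) = 45 - 9*((13 - 220 + 200) + 313) = 45 - 9*(-7 + 313) = 45 - 9*306 = 45 - 2754 = -2709)
(-1421565 + 656143)*(6*1447413 + z(-1415)) = (-1421565 + 656143)*(6*1447413 - 2709) = -765422*(8684478 - 2709) = -765422*8681769 = -6645216991518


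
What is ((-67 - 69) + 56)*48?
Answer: -3840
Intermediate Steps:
((-67 - 69) + 56)*48 = (-136 + 56)*48 = -80*48 = -3840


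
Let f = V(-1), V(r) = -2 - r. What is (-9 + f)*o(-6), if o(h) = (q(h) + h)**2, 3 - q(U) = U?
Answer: -90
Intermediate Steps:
q(U) = 3 - U
o(h) = 9 (o(h) = ((3 - h) + h)**2 = 3**2 = 9)
f = -1 (f = -2 - 1*(-1) = -2 + 1 = -1)
(-9 + f)*o(-6) = (-9 - 1)*9 = -10*9 = -90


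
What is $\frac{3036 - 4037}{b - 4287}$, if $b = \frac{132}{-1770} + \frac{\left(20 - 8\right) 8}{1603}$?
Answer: $\frac{36412145}{155943457} \approx 0.2335$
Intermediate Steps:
$b = - \frac{6946}{472885}$ ($b = 132 \left(- \frac{1}{1770}\right) + 12 \cdot 8 \cdot \frac{1}{1603} = - \frac{22}{295} + 96 \cdot \frac{1}{1603} = - \frac{22}{295} + \frac{96}{1603} = - \frac{6946}{472885} \approx -0.014689$)
$\frac{3036 - 4037}{b - 4287} = \frac{3036 - 4037}{- \frac{6946}{472885} - 4287} = - \frac{1001}{- \frac{2027264941}{472885}} = \left(-1001\right) \left(- \frac{472885}{2027264941}\right) = \frac{36412145}{155943457}$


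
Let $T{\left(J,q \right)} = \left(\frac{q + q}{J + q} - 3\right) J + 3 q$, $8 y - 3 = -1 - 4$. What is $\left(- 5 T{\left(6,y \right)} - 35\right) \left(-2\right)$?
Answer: $- \frac{5645}{46} \approx -122.72$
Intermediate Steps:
$y = - \frac{1}{4}$ ($y = \frac{3}{8} + \frac{-1 - 4}{8} = \frac{3}{8} + \frac{1}{8} \left(-5\right) = \frac{3}{8} - \frac{5}{8} = - \frac{1}{4} \approx -0.25$)
$T{\left(J,q \right)} = 3 q + J \left(-3 + \frac{2 q}{J + q}\right)$ ($T{\left(J,q \right)} = \left(\frac{2 q}{J + q} - 3\right) J + 3 q = \left(-3 + \frac{2 q}{J + q}\right) J + 3 q = J \left(-3 + \frac{2 q}{J + q}\right) + 3 q = 3 q + J \left(-3 + \frac{2 q}{J + q}\right)$)
$\left(- 5 T{\left(6,y \right)} - 35\right) \left(-2\right) = \left(- 5 \frac{- 3 \cdot 6^{2} + 3 \left(- \frac{1}{4}\right)^{2} + 2 \cdot 6 \left(- \frac{1}{4}\right)}{6 - \frac{1}{4}} - 35\right) \left(-2\right) = \left(- 5 \frac{\left(-3\right) 36 + 3 \cdot \frac{1}{16} - 3}{\frac{23}{4}} - 35\right) \left(-2\right) = \left(- 5 \frac{4 \left(-108 + \frac{3}{16} - 3\right)}{23} - 35\right) \left(-2\right) = \left(- 5 \cdot \frac{4}{23} \left(- \frac{1773}{16}\right) - 35\right) \left(-2\right) = \left(\left(-5\right) \left(- \frac{1773}{92}\right) - 35\right) \left(-2\right) = \left(\frac{8865}{92} - 35\right) \left(-2\right) = \frac{5645}{92} \left(-2\right) = - \frac{5645}{46}$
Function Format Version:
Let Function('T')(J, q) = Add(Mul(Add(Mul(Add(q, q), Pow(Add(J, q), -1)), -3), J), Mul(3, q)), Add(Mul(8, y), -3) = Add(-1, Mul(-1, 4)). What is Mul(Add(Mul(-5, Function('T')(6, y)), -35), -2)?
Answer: Rational(-5645, 46) ≈ -122.72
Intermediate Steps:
y = Rational(-1, 4) (y = Add(Rational(3, 8), Mul(Rational(1, 8), Add(-1, Mul(-1, 4)))) = Add(Rational(3, 8), Mul(Rational(1, 8), Add(-1, -4))) = Add(Rational(3, 8), Mul(Rational(1, 8), -5)) = Add(Rational(3, 8), Rational(-5, 8)) = Rational(-1, 4) ≈ -0.25000)
Function('T')(J, q) = Add(Mul(3, q), Mul(J, Add(-3, Mul(2, q, Pow(Add(J, q), -1))))) (Function('T')(J, q) = Add(Mul(Add(Mul(Mul(2, q), Pow(Add(J, q), -1)), -3), J), Mul(3, q)) = Add(Mul(Add(Mul(2, q, Pow(Add(J, q), -1)), -3), J), Mul(3, q)) = Add(Mul(Add(-3, Mul(2, q, Pow(Add(J, q), -1))), J), Mul(3, q)) = Add(Mul(J, Add(-3, Mul(2, q, Pow(Add(J, q), -1)))), Mul(3, q)) = Add(Mul(3, q), Mul(J, Add(-3, Mul(2, q, Pow(Add(J, q), -1))))))
Mul(Add(Mul(-5, Function('T')(6, y)), -35), -2) = Mul(Add(Mul(-5, Mul(Pow(Add(6, Rational(-1, 4)), -1), Add(Mul(-3, Pow(6, 2)), Mul(3, Pow(Rational(-1, 4), 2)), Mul(2, 6, Rational(-1, 4))))), -35), -2) = Mul(Add(Mul(-5, Mul(Pow(Rational(23, 4), -1), Add(Mul(-3, 36), Mul(3, Rational(1, 16)), -3))), -35), -2) = Mul(Add(Mul(-5, Mul(Rational(4, 23), Add(-108, Rational(3, 16), -3))), -35), -2) = Mul(Add(Mul(-5, Mul(Rational(4, 23), Rational(-1773, 16))), -35), -2) = Mul(Add(Mul(-5, Rational(-1773, 92)), -35), -2) = Mul(Add(Rational(8865, 92), -35), -2) = Mul(Rational(5645, 92), -2) = Rational(-5645, 46)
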